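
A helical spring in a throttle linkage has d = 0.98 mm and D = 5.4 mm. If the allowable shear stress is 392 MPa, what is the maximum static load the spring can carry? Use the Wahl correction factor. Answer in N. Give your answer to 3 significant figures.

C = D/d = 5.4/0.98 = 5.5102
K_W = (4C−1)/(4C−4) + 0.615/C = 21.041/18.041 + 0.1116 = 1.2779
τ_max = K·8FD/(πd³) → F_max = τ_allow·πd³/(8DK)
F_max = 392·π·0.98³/(8·5.4·1.2779) = 1159.1/55.205 = 20.996 N

21.0 N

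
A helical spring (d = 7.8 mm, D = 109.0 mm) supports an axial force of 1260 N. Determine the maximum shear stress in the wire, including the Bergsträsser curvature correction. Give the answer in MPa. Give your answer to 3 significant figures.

Spring index C = D/d = 109.0/7.8 = 13.9744
K_B = (4C+2)/(4C−3) = 57.897/52.897 = 1.0945
τ₀ = 8FD/(πd³) = 8·1260·109.0/(π·7.8³) = 1.09872e+06/1490.8 = 736.98 MPa
τ_max = K·τ₀ = 1.0945 × 736.98 = 806.64 MPa

807 MPa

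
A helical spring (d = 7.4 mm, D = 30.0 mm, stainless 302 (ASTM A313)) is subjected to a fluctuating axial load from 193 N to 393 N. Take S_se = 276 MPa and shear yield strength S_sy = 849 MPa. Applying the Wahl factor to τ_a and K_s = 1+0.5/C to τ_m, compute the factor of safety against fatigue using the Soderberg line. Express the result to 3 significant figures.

5.93

C = D/d = 30.0/7.4 = 4.0541; K_W = (4C−1)/(4C−4)+0.615/C = 1.3973; K_s = 1+0.5/C = 1.1233
F_a = (F_max−F_min)/2 = 100 N; F_m = (F_max+F_min)/2 = 293 N
τ_a = K_W·8F_aD/(πd³) = 1.3973 × 18.852 = 26.342 MPa
τ_m = K_s·8F_mD/(πd³) = 1.1233 × 55.237 = 62.05 MPa
Soderberg: 1/n_f = τ_a/S_se + τ_m/S_sy = 26.342/276 + 62.05/849 = 0.09544 + 0.07309 = 0.16853
n_f = 1/0.16853 = 5.934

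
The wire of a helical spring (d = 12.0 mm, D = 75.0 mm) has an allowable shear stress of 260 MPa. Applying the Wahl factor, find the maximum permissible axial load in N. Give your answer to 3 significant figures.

C = D/d = 75.0/12.0 = 6.2500
K_W = (4C−1)/(4C−4) + 0.615/C = 24.000/21.000 + 0.0984 = 1.2413
τ_max = K·8FD/(πd³) → F_max = τ_allow·πd³/(8DK)
F_max = 260·π·12.0³/(8·75.0·1.2413) = 1.4115e+06/744.75 = 1895.2 N

1900 N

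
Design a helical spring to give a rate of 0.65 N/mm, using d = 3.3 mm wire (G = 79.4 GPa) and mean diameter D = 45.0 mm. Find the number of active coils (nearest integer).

20

N_a = Gd⁴/(8D³k) = (79.4×10³ × 3.3⁴)/(8 × 45.0³ × 0.65)
    = 9.41621e+06 / 473850 = 19.87 → 20 coils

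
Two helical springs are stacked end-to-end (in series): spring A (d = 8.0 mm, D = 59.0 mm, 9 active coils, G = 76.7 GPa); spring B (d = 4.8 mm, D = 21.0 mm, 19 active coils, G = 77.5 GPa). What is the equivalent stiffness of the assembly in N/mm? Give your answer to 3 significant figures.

12.3 N/mm

k_A = Gd⁴/(8D³N_a) = (76.7×10³)(8.0⁴)/(8·59.0³·9) = 21.245 N/mm
k_B = Gd⁴/(8D³N_a) = (77.5×10³)(4.8⁴)/(8·21.0³·19) = 29.226 N/mm
Series: 1/k_eq = 1/21.245 + 1/29.226 = 0.081285; k_eq = 12.302 N/mm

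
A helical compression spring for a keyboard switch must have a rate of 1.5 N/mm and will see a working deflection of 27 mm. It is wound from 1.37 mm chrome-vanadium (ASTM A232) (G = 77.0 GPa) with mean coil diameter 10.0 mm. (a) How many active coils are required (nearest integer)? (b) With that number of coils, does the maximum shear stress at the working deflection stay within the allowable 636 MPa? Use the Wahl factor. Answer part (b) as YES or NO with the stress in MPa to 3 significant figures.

(a) 23 coils; (b) YES, τ_max = 474 MPa

N_a = Gd⁴/(8D³k) = (77.0×10³)(1.37⁴)/(8·10.0³·1.5) = 22.6 → N_a = 23
Actual rate k = Gd⁴/(8D³·23) = 1.4742 N/mm
Working load F = kδ = 1.4742·27 = 39.803 N
C = 10.0/1.37 = 7.2993; K_W = (4C−1)/(4C−4)+0.615/C = 1.2033
τ_max = K_W·8FD/(πd³) = 1.2033·394.18 = 474.33 MPa
τ_max ≤ 636 MPa → acceptable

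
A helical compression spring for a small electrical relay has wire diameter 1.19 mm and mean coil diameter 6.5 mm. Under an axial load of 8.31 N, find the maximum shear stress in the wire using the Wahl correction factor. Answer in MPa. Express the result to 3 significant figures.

105 MPa

Spring index C = D/d = 6.5/1.19 = 5.4622
K_W = (4C−1)/(4C−4) + 0.615/C = 20.849/17.849 + 0.1126 = 1.2807
τ₀ = 8FD/(πd³) = 8·8.31·6.5/(π·1.19³) = 432.12/5.2941 = 81.623 MPa
τ_max = K·τ₀ = 1.2807 × 81.623 = 104.53 MPa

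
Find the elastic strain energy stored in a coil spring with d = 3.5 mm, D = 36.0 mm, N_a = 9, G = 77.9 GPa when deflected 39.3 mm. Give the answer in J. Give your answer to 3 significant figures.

2.69 J

k = Gd⁴/(8D³N_a) = (77.9×10³)(3.5⁴)/(8·36.0³·9) = 3.4799 N/mm
U = ½kδ² = 0.5 × 3.4799 × 39.3² = 2687.4 N·mm = 2.6874 J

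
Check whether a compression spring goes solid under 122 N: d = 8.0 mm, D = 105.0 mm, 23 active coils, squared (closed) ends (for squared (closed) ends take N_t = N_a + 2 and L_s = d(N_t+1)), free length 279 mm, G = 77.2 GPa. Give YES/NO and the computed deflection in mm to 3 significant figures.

YES, δ = 82.2 mm

k = Gd⁴/(8D³N_a) = (77.2×10³)(8.0⁴)/(8·105.0³·23) = 1.4845 N/mm
N_t = 25; L_s = 8.0·26 = 208 mm; δ_solid = L₀ − L_s = 279 − 208 = 71 mm
δ = F/k = 122/1.4845 = 82.18 mm
δ ≥ δ_solid → spring goes solid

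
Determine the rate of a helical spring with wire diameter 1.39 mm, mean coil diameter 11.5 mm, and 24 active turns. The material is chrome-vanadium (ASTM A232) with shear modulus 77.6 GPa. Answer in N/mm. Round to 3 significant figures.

k = Gd⁴/(8D³N_a) = (77.6×10³ × 1.39⁴) / (8 × 11.5³ × 24)
  = 289682 / 292008 = 0.99203 N/mm

0.992 N/mm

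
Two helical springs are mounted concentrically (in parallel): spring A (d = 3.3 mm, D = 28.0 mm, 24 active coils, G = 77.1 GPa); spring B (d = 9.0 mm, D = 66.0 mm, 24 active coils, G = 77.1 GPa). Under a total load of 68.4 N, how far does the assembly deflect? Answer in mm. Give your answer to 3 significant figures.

k_A = Gd⁴/(8D³N_a) = (77.1×10³)(3.3⁴)/(8·28.0³·24) = 2.1694 N/mm
k_B = Gd⁴/(8D³N_a) = (77.1×10³)(9.0⁴)/(8·66.0³·24) = 9.1641 N/mm
Parallel: k_eq = 2.1694 + 9.1641 = 11.334 N/mm
δ = F/k_eq = 68.4/11.334 = 6.0352 mm

6.04 mm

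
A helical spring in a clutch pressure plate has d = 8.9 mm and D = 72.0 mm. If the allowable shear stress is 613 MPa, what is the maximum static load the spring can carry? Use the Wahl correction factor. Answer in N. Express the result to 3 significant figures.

C = D/d = 72.0/8.9 = 8.0899
K_W = (4C−1)/(4C−4) + 0.615/C = 31.360/28.360 + 0.0760 = 1.1818
τ_max = K·8FD/(πd³) → F_max = τ_allow·πd³/(8DK)
F_max = 613·π·8.9³/(8·72.0·1.1818) = 1.3576e+06/680.72 = 1994.4 N

1990 N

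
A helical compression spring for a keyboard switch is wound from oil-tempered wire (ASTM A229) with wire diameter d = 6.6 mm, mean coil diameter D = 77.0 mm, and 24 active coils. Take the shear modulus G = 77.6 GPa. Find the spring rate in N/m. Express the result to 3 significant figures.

1680 N/m

k = Gd⁴/(8D³N_a) = (77.6×10³ × 6.6⁴) / (8 × 77.0³ × 24)
  = 1.47244e+08 / 8.76543e+07 = 1.6798 N/mm = 1679.8 N/m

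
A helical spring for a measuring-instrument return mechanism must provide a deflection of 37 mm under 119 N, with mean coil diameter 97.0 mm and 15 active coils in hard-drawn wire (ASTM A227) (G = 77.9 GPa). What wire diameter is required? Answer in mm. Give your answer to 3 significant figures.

Required rate k = F/δ = 119/37 = 3.2162 N/mm
d = (8D³N_a·k / G)^(1/4) = (8·97.0³·15·3.2162 / (77.9×10³))^0.25
  = (4521.7)^0.25 = 8.2002 mm

8.20 mm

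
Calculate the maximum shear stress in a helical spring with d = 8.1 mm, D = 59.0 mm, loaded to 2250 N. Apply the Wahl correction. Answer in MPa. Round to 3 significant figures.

Spring index C = D/d = 59.0/8.1 = 7.2840
K_W = (4C−1)/(4C−4) + 0.615/C = 28.136/25.136 + 0.0844 = 1.2038
τ₀ = 8FD/(πd³) = 8·2250·59.0/(π·8.1³) = 1.062e+06/1669.6 = 636.09 MPa
τ_max = K·τ₀ = 1.2038 × 636.09 = 765.72 MPa

766 MPa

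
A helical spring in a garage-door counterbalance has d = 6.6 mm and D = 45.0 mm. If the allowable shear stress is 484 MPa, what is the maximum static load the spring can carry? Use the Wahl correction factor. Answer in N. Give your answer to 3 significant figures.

C = D/d = 45.0/6.6 = 6.8182
K_W = (4C−1)/(4C−4) + 0.615/C = 26.273/23.273 + 0.0902 = 1.2191
τ_max = K·8FD/(πd³) → F_max = τ_allow·πd³/(8DK)
F_max = 484·π·6.6³/(8·45.0·1.2191) = 4.3715e+05/438.88 = 996.05 N

996 N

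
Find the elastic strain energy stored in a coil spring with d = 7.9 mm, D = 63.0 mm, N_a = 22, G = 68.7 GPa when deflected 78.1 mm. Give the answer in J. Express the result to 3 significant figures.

18.5 J

k = Gd⁴/(8D³N_a) = (68.7×10³)(7.9⁴)/(8·63.0³·22) = 6.0804 N/mm
U = ½kδ² = 0.5 × 6.0804 × 78.1² = 18544 N·mm = 18.544 J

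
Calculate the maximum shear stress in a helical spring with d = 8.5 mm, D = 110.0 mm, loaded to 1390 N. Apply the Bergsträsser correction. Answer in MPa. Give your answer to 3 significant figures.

Spring index C = D/d = 110.0/8.5 = 12.9412
K_B = (4C+2)/(4C−3) = 53.765/48.765 = 1.1025
τ₀ = 8FD/(πd³) = 8·1390·110.0/(π·8.5³) = 1.2232e+06/1929.3 = 634 MPa
τ_max = K·τ₀ = 1.1025 × 634 = 699.01 MPa

699 MPa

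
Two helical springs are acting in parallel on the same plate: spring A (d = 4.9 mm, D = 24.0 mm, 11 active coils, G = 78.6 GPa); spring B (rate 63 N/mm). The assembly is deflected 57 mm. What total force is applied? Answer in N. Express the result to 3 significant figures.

5710 N

k_A = Gd⁴/(8D³N_a) = (78.6×10³)(4.9⁴)/(8·24.0³·11) = 37.247 N/mm
Parallel: k_eq = 37.247 + 63 = 100.25 N/mm
F = k_eq·δ = 100.25·57 = 5714.1 N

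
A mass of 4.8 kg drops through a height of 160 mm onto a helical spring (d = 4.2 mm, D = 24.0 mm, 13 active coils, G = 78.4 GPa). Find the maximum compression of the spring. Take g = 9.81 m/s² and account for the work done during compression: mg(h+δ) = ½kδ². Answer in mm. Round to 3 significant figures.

k = Gd⁴/(8D³N_a) = (78.4×10³)(4.2⁴)/(8·24.0³·13) = 16.969 N/mm
W = mg = 4.8 × 9.81 = 47.088 N
½kδ² − Wδ − Wh = 0 → δ = (W + √(W² + 2kWh))/k
δ = (47.088 + √(2217.3 + 255686))/16.969 = (47.088 + 507.84)/16.969 = 32.703 mm

32.7 mm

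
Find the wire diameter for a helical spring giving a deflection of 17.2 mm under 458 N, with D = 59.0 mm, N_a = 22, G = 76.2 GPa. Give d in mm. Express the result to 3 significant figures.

10.6 mm

Required rate k = F/δ = 458/17.2 = 26.628 N/mm
d = (8D³N_a·k / G)^(1/4) = (8·59.0³·22·26.628 / (76.2×10³))^0.25
  = (12631)^0.25 = 10.6014 mm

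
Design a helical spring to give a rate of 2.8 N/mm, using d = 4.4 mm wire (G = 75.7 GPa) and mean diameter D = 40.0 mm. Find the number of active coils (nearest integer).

N_a = Gd⁴/(8D³k) = (75.7×10³ × 4.4⁴)/(8 × 40.0³ × 2.8)
    = 2.83731e+07 / 1.4336e+06 = 19.79 → 20 coils

20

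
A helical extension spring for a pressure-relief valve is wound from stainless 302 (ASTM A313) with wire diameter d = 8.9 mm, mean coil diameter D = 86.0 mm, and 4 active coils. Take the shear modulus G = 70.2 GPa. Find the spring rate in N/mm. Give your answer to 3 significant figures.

21.6 N/mm

k = Gd⁴/(8D³N_a) = (70.2×10³ × 8.9⁴) / (8 × 86.0³ × 4)
  = 4.40451e+08 / 2.03538e+07 = 21.64 N/mm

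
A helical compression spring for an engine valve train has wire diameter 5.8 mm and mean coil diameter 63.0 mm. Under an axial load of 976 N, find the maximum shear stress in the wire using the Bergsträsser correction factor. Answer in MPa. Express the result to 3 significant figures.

Spring index C = D/d = 63.0/5.8 = 10.8621
K_B = (4C+2)/(4C−3) = 45.448/40.448 = 1.1236
τ₀ = 8FD/(πd³) = 8·976·63.0/(π·5.8³) = 491904/612.96 = 802.5 MPa
τ_max = K·τ₀ = 1.1236 × 802.5 = 901.7 MPa

902 MPa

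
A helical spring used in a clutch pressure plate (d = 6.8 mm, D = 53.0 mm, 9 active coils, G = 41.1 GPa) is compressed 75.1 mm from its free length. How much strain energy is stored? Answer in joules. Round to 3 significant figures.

k = Gd⁴/(8D³N_a) = (41.1×10³)(6.8⁴)/(8·53.0³·9) = 8.1982 N/mm
U = ½kδ² = 0.5 × 8.1982 × 75.1² = 23119 N·mm = 23.119 J

23.1 J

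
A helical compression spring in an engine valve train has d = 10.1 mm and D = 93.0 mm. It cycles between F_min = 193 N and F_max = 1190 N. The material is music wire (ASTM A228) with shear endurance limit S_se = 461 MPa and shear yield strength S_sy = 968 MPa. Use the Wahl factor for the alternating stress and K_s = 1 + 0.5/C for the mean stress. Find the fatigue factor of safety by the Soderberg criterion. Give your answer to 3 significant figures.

2.17

C = D/d = 93.0/10.1 = 9.2079; K_W = (4C−1)/(4C−4)+0.615/C = 1.1582; K_s = 1+0.5/C = 1.0543
F_a = (F_max−F_min)/2 = 498.5 N; F_m = (F_max+F_min)/2 = 691.5 N
τ_a = K_W·8F_aD/(πd³) = 1.1582 × 114.58 = 132.71 MPa
τ_m = K_s·8F_mD/(πd³) = 1.0543 × 158.95 = 167.58 MPa
Soderberg: 1/n_f = τ_a/S_se + τ_m/S_sy = 132.71/461 + 167.58/968 = 0.28787 + 0.17312 = 0.46099
n_f = 1/0.46099 = 2.169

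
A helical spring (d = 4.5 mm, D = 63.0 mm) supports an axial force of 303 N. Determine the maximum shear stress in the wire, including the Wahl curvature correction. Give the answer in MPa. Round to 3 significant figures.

Spring index C = D/d = 63.0/4.5 = 14.0000
K_W = (4C−1)/(4C−4) + 0.615/C = 55.000/52.000 + 0.0439 = 1.1016
τ₀ = 8FD/(πd³) = 8·303·63.0/(π·4.5³) = 152712/286.28 = 533.44 MPa
τ_max = K·τ₀ = 1.1016 × 533.44 = 587.65 MPa

588 MPa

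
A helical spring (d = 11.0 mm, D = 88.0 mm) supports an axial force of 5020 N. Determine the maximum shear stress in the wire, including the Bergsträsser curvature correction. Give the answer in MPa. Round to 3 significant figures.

Spring index C = D/d = 88.0/11.0 = 8.0000
K_B = (4C+2)/(4C−3) = 34.000/29.000 = 1.1724
τ₀ = 8FD/(πd³) = 8·5020·88.0/(π·11.0³) = 3.53408e+06/4181.5 = 845.18 MPa
τ_max = K·τ₀ = 1.1724 × 845.18 = 990.9 MPa

991 MPa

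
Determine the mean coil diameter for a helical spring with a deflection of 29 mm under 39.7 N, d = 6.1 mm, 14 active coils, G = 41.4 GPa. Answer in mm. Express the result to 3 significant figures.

Required rate k = F/δ = 39.7/29 = 1.369 N/mm
D = (Gd⁴/(8N_a·k))^(1/3) = (41.4×10³·6.1⁴/(8·14·1.369))^(1/3)
  = (373860)^(1/3) = 72.0393 mm

72.0 mm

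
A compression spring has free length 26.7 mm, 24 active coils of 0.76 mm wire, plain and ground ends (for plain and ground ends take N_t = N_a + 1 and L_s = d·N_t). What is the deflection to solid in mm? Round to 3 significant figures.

7.70 mm

N_t = 25; L_s = 0.76·25 = 19 mm
δ_solid = L₀ − L_s = 26.7 − 19 = 7.7 mm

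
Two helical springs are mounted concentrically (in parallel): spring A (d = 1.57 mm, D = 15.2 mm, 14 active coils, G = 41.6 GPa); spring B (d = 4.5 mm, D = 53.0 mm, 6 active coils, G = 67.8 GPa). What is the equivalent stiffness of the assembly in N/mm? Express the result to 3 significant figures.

4.53 N/mm

k_A = Gd⁴/(8D³N_a) = (41.6×10³)(1.57⁴)/(8·15.2³·14) = 0.6426 N/mm
k_B = Gd⁴/(8D³N_a) = (67.8×10³)(4.5⁴)/(8·53.0³·6) = 3.8905 N/mm
Parallel: k_eq = 0.6426 + 3.8905 = 4.5332 N/mm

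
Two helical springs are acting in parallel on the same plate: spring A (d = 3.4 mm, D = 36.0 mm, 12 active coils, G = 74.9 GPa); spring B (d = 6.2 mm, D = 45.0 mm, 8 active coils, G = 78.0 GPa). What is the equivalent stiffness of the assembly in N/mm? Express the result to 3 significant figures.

22.0 N/mm

k_A = Gd⁴/(8D³N_a) = (74.9×10³)(3.4⁴)/(8·36.0³·12) = 2.2347 N/mm
k_B = Gd⁴/(8D³N_a) = (78.0×10³)(6.2⁴)/(8·45.0³·8) = 19.763 N/mm
Parallel: k_eq = 2.2347 + 19.763 = 21.997 N/mm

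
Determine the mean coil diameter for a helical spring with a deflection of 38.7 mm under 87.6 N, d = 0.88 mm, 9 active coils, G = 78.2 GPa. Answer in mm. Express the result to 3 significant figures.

Required rate k = F/δ = 87.6/38.7 = 2.2636 N/mm
D = (Gd⁴/(8N_a·k))^(1/3) = (78.2×10³·0.88⁴/(8·9·2.2636))^(1/3)
  = (287.748)^(1/3) = 6.6019 mm

6.60 mm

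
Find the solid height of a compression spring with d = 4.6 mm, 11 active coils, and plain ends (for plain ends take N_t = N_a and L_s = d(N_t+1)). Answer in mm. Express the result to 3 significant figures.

plain ends: N_t = N_a = 11
L_s = d·(N_t+1) = 4.6 × 12 = 55.2 mm

55.2 mm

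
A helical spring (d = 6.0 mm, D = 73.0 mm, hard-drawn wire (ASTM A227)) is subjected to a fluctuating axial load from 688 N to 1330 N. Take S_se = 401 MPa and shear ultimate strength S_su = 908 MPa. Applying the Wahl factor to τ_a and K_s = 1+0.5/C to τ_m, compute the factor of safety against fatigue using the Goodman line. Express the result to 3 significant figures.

C = D/d = 73.0/6.0 = 12.1667; K_W = (4C−1)/(4C−4)+0.615/C = 1.1177; K_s = 1+0.5/C = 1.0411
F_a = (F_max−F_min)/2 = 321 N; F_m = (F_max+F_min)/2 = 1009 N
τ_a = K_W·8F_aD/(πd³) = 1.1177 × 276.26 = 308.78 MPa
τ_m = K_s·8F_mD/(πd³) = 1.0411 × 868.36 = 904.05 MPa
Goodman: 1/n_f = τ_a/S_se + τ_m/S_su = 308.78/401 + 904.05/908 = 0.77002 + 0.99565 = 1.7657
n_f = 1/1.7657 = 0.5664

0.566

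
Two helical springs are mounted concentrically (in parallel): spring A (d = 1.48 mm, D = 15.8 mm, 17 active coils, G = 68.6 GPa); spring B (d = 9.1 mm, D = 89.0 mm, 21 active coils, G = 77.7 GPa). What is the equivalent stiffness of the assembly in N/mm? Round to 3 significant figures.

5.11 N/mm

k_A = Gd⁴/(8D³N_a) = (68.6×10³)(1.48⁴)/(8·15.8³·17) = 0.61357 N/mm
k_B = Gd⁴/(8D³N_a) = (77.7×10³)(9.1⁴)/(8·89.0³·21) = 4.4989 N/mm
Parallel: k_eq = 0.61357 + 4.4989 = 5.1125 N/mm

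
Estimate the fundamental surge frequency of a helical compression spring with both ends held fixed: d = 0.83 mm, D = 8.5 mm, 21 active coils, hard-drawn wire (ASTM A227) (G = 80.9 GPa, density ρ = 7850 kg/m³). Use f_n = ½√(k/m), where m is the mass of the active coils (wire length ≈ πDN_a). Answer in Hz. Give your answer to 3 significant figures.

k = Gd⁴/(8D³N_a) = (80.9×10³)(0.83⁴)/(8·8.5³·21) = 0.37213 N/mm = 372.13 N/m
Wire length L = πDN_a = π·8.5·21 = 560.77 mm
m = ρ·(πd²/4)·L = 7850 × 0.54106×10⁻⁶ m² × 0.56077 m = 0.0023818 kg
f_n = ½√(k/m) = 0.5·√(372.13/0.0023818) = 0.5·√(1.5624e+05) = 197.64 Hz

198 Hz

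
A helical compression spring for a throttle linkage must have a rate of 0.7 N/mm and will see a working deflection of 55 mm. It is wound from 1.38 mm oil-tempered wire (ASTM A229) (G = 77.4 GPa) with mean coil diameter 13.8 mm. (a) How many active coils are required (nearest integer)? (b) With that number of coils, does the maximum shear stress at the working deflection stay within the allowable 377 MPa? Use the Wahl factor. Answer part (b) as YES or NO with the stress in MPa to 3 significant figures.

N_a = Gd⁴/(8D³k) = (77.4×10³)(1.38⁴)/(8·13.8³·0.7) = 19.07 → N_a = 19
Actual rate k = Gd⁴/(8D³·19) = 0.70271 N/mm
Working load F = kδ = 0.70271·55 = 38.649 N
C = 13.8/1.38 = 10.0000; K_W = (4C−1)/(4C−4)+0.615/C = 1.1448
τ_max = K_W·8FD/(πd³) = 1.1448·516.8 = 591.65 MPa
τ_max > 377 MPa → exceeds allowable

(a) 19 coils; (b) NO, τ_max = 592 MPa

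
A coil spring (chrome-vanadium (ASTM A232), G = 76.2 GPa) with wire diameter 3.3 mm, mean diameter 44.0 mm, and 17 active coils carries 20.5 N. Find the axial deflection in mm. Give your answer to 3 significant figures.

k = Gd⁴/(8D³N_a) = (76.2×10³)(3.3⁴)/(8·44.0³·17) = 0.78003 N/mm
δ = F/k = 20.5 / 0.78003 = 26.281 mm

26.3 mm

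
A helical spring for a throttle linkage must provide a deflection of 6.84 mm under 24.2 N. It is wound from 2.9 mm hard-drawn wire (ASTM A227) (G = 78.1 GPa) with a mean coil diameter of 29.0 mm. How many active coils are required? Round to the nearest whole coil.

8

Required rate k = F/δ = 24.2/6.84 = 3.538 N/mm
N_a = Gd⁴/(8D³k) = (78.1×10³ × 2.9⁴)/(8 × 29.0³ × 3.538)
    = 5.52386e+06 / 690309 = 8.002 → 8 coils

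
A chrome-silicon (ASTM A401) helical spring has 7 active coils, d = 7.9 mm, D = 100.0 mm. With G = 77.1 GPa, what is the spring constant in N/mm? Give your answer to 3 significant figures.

5.36 N/mm

k = Gd⁴/(8D³N_a) = (77.1×10³ × 7.9⁴) / (8 × 100.0³ × 7)
  = 3.00305e+08 / 5.6e+07 = 5.3626 N/mm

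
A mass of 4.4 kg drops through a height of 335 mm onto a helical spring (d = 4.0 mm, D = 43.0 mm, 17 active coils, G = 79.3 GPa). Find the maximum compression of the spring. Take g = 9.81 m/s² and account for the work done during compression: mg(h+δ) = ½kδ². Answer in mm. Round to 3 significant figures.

k = Gd⁴/(8D³N_a) = (79.3×10³)(4.0⁴)/(8·43.0³·17) = 1.8775 N/mm
W = mg = 4.4 × 9.81 = 43.164 N
½kδ² − Wδ − Wh = 0 → δ = (W + √(W² + 2kWh))/k
δ = (43.164 + √(1863.1 + 54295.7))/1.8775 = (43.164 + 236.98)/1.8775 = 149.21 mm

149 mm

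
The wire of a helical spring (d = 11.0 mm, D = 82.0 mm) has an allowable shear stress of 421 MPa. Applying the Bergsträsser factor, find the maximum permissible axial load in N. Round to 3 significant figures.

C = D/d = 82.0/11.0 = 7.4545
K_B = (4C+2)/(4C−3) = 31.818/26.818 = 1.1864
τ_max = K·8FD/(πd³) → F_max = τ_allow·πd³/(8DK)
F_max = 421·π·11.0³/(8·82.0·1.1864) = 1.7604e+06/778.31 = 2261.8 N

2260 N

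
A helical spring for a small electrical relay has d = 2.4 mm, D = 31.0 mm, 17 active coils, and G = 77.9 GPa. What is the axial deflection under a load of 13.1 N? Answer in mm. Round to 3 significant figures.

20.5 mm

k = Gd⁴/(8D³N_a) = (77.9×10³)(2.4⁴)/(8·31.0³·17) = 0.63791 N/mm
δ = F/k = 13.1 / 0.63791 = 20.536 mm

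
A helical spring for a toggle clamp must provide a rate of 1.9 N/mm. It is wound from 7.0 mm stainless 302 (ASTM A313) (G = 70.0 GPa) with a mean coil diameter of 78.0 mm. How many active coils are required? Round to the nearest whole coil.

23

N_a = Gd⁴/(8D³k) = (70.0×10³ × 7.0⁴)/(8 × 78.0³ × 1.9)
    = 1.6807e+08 / 7.21319e+06 = 23.3 → 23 coils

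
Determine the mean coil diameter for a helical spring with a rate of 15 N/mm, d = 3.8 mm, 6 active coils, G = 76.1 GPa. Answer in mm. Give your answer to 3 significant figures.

28.0 mm

D = (Gd⁴/(8N_a·k))^(1/3) = (76.1×10³·3.8⁴/(8·6·15))^(1/3)
  = (22038.7)^(1/3) = 28.0368 mm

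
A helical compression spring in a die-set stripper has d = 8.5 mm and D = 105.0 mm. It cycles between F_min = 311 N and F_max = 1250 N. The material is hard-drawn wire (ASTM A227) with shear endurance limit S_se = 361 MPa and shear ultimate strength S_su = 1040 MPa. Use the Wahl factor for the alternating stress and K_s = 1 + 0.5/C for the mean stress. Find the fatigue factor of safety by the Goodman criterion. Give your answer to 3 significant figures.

C = D/d = 105.0/8.5 = 12.3529; K_W = (4C−1)/(4C−4)+0.615/C = 1.1158; K_s = 1+0.5/C = 1.0405
F_a = (F_max−F_min)/2 = 469.5 N; F_m = (F_max+F_min)/2 = 780.5 N
τ_a = K_W·8F_aD/(πd³) = 1.1158 × 204.41 = 228.09 MPa
τ_m = K_s·8F_mD/(πd³) = 1.0405 × 339.82 = 353.57 MPa
Goodman: 1/n_f = τ_a/S_se + τ_m/S_su = 228.09/361 + 353.57/1040 = 0.63184 + 0.33997 = 0.97181
n_f = 1/0.97181 = 1.029

1.03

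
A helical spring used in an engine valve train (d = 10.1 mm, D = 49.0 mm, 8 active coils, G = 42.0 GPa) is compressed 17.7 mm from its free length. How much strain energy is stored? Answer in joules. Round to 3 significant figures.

k = Gd⁴/(8D³N_a) = (42.0×10³)(10.1⁴)/(8·49.0³·8) = 58.045 N/mm
U = ½kδ² = 0.5 × 58.045 × 17.7² = 9092.5 N·mm = 9.0925 J

9.09 J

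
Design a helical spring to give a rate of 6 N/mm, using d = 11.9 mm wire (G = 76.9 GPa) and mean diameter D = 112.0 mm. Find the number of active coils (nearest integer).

N_a = Gd⁴/(8D³k) = (76.9×10³ × 11.9⁴)/(8 × 112.0³ × 6)
    = 1.54211e+09 / 6.74365e+07 = 22.87 → 23 coils

23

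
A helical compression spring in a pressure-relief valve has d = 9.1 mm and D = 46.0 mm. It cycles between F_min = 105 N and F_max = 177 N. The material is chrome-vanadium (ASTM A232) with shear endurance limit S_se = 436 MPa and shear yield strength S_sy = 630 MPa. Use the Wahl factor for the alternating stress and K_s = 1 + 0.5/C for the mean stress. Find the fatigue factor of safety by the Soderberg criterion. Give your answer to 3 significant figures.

C = D/d = 46.0/9.1 = 5.0549; K_W = (4C−1)/(4C−4)+0.615/C = 1.3066; K_s = 1+0.5/C = 1.0989
F_a = (F_max−F_min)/2 = 36 N; F_m = (F_max+F_min)/2 = 141 N
τ_a = K_W·8F_aD/(πd³) = 1.3066 × 5.596 = 7.3118 MPa
τ_m = K_s·8F_mD/(πd³) = 1.0989 × 21.918 = 24.086 MPa
Soderberg: 1/n_f = τ_a/S_se + τ_m/S_sy = 7.3118/436 + 24.086/630 = 0.01677 + 0.03823 = 0.055001
n_f = 1/0.055001 = 18.18

18.2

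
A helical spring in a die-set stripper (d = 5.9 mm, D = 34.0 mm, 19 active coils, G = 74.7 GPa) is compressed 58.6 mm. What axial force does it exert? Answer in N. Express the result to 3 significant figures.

k = Gd⁴/(8D³N_a) = (74.7×10³)(5.9⁴)/(8·34.0³·19) = 15.151 N/mm
F = k·δ = 15.151 × 58.6 = 887.86 N

888 N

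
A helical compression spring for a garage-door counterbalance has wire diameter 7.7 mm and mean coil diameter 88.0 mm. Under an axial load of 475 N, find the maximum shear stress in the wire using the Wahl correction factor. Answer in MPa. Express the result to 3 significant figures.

Spring index C = D/d = 88.0/7.7 = 11.4286
K_W = (4C−1)/(4C−4) + 0.615/C = 44.714/41.714 + 0.0538 = 1.1257
τ₀ = 8FD/(πd³) = 8·475·88.0/(π·7.7³) = 334400/1434.2 = 233.15 MPa
τ_max = K·τ₀ = 1.1257 × 233.15 = 262.47 MPa

262 MPa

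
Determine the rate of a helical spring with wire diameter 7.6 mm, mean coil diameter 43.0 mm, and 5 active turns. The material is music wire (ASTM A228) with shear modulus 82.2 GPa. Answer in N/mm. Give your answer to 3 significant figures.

86.2 N/mm

k = Gd⁴/(8D³N_a) = (82.2×10³ × 7.6⁴) / (8 × 43.0³ × 5)
  = 2.74237e+08 / 3.18028e+06 = 86.23 N/mm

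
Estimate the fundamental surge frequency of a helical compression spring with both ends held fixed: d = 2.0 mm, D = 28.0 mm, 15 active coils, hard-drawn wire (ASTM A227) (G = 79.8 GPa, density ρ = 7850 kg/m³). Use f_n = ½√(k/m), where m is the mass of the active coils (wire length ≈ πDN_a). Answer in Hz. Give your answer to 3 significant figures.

k = Gd⁴/(8D³N_a) = (79.8×10³)(2.0⁴)/(8·28.0³·15) = 0.48469 N/mm = 484.69 N/m
Wire length L = πDN_a = π·28.0·15 = 1319.5 mm
m = ρ·(πd²/4)·L = 7850 × 3.1416×10⁻⁶ m² × 1.3195 m = 0.03254 kg
f_n = ½√(k/m) = 0.5·√(484.69/0.03254) = 0.5·√(14895) = 61.023 Hz

61.0 Hz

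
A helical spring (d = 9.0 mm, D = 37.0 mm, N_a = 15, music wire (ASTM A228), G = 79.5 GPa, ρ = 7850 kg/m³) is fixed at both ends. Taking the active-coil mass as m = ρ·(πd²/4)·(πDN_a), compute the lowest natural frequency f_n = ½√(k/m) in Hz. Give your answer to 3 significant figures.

157 Hz

k = Gd⁴/(8D³N_a) = (79.5×10³)(9.0⁴)/(8·37.0³·15) = 85.813 N/mm = 85813 N/m
Wire length L = πDN_a = π·37.0·15 = 1743.6 mm
m = ρ·(πd²/4)·L = 7850 × 63.617×10⁻⁶ m² × 1.7436 m = 0.87074 kg
f_n = ½√(k/m) = 0.5·√(85813/0.87074) = 0.5·√(98552) = 156.96 Hz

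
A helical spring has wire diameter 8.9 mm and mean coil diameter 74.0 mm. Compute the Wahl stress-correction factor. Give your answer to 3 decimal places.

C = D/d = 74.0/8.9 = 8.3146
K_W = (4C−1)/(4C−4) + 0.615/C = 32.258/29.258 + 0.0740 = 1.1765

1.177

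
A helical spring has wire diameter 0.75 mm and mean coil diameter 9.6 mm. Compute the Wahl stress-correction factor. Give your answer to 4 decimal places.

1.1116

C = D/d = 9.6/0.75 = 12.8000
K_W = (4C−1)/(4C−4) + 0.615/C = 50.200/47.200 + 0.0480 = 1.1116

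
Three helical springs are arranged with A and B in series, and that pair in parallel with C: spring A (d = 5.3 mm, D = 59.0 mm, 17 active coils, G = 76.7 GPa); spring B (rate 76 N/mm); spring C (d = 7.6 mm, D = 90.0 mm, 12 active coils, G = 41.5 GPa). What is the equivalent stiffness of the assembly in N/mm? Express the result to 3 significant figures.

4.09 N/mm

k_A = Gd⁴/(8D³N_a) = (76.7×10³)(5.3⁴)/(8·59.0³·17) = 2.1667 N/mm
k_C = Gd⁴/(8D³N_a) = (41.5×10³)(7.6⁴)/(8·90.0³·12) = 1.9784 N/mm
Springs A,B series: k_AB = 1/(1/2.1667+1/76) = 2.1067 N/mm; parallel with C: k_eq = 2.1067+1.9784 = 4.085 N/mm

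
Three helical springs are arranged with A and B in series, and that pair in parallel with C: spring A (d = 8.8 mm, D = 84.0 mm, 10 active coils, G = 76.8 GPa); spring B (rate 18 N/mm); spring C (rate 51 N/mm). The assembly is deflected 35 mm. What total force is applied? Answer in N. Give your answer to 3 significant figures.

2010 N

k_A = Gd⁴/(8D³N_a) = (76.8×10³)(8.8⁴)/(8·84.0³·10) = 9.7132 N/mm
Springs A,B series: k_AB = 1/(1/9.7132+1/18) = 6.3088 N/mm; parallel with C: k_eq = 6.3088+51 = 57.309 N/mm
F = k_eq·δ = 57.309·35 = 2005.8 N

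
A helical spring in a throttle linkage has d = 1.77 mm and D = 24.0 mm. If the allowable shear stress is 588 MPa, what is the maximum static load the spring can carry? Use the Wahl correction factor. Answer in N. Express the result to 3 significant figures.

C = D/d = 24.0/1.77 = 13.5593
K_W = (4C−1)/(4C−4) + 0.615/C = 53.237/50.237 + 0.0454 = 1.1051
τ_max = K·8FD/(πd³) → F_max = τ_allow·πd³/(8DK)
F_max = 588·π·1.77³/(8·24.0·1.1051) = 10243/212.17 = 48.279 N

48.3 N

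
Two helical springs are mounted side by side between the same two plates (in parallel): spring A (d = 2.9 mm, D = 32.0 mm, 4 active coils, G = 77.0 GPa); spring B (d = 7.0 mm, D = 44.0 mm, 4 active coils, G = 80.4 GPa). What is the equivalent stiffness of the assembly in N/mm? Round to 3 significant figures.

76.0 N/mm

k_A = Gd⁴/(8D³N_a) = (77.0×10³)(2.9⁴)/(8·32.0³·4) = 5.1938 N/mm
k_B = Gd⁴/(8D³N_a) = (80.4×10³)(7.0⁴)/(8·44.0³·4) = 70.817 N/mm
Parallel: k_eq = 5.1938 + 70.817 = 76.011 N/mm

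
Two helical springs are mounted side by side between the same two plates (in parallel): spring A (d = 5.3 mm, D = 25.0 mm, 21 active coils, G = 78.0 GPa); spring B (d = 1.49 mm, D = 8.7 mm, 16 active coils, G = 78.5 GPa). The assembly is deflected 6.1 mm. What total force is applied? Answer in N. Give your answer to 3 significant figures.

k_A = Gd⁴/(8D³N_a) = (78.0×10³)(5.3⁴)/(8·25.0³·21) = 23.446 N/mm
k_B = Gd⁴/(8D³N_a) = (78.5×10³)(1.49⁴)/(8·8.7³·16) = 4.5904 N/mm
Parallel: k_eq = 23.446 + 4.5904 = 28.036 N/mm
F = k_eq·δ = 28.036·6.1 = 171.02 N

171 N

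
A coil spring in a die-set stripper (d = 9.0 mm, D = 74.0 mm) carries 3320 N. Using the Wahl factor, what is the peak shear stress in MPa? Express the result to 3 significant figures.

1010 MPa

Spring index C = D/d = 74.0/9.0 = 8.2222
K_W = (4C−1)/(4C−4) + 0.615/C = 31.889/28.889 + 0.0748 = 1.1786
τ₀ = 8FD/(πd³) = 8·3320·74.0/(π·9.0³) = 1.96544e+06/2290.2 = 858.19 MPa
τ_max = K·τ₀ = 1.1786 × 858.19 = 1011.5 MPa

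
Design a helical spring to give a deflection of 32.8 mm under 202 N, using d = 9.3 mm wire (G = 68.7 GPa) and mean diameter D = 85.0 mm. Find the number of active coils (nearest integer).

Required rate k = F/δ = 202/32.8 = 6.1585 N/mm
N_a = Gd⁴/(8D³k) = (68.7×10³ × 9.3⁴)/(8 × 85.0³ × 6.1585)
    = 5.13912e+08 / 3.02569e+07 = 16.98 → 17 coils

17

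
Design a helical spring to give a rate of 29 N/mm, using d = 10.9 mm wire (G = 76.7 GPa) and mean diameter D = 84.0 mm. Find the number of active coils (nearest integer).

N_a = Gd⁴/(8D³k) = (76.7×10³ × 10.9⁴)/(8 × 84.0³ × 29)
    = 1.08268e+09 / 1.37507e+08 = 7.874 → 8 coils

8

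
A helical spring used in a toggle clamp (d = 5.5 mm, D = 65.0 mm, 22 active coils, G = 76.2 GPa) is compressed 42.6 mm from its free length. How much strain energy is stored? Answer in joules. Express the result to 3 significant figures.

1.31 J

k = Gd⁴/(8D³N_a) = (76.2×10³)(5.5⁴)/(8·65.0³·22) = 1.4426 N/mm
U = ½kδ² = 0.5 × 1.4426 × 42.6² = 1309 N·mm = 1.309 J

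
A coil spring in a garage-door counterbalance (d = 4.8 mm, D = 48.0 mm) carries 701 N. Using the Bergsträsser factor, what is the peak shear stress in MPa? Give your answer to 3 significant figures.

Spring index C = D/d = 48.0/4.8 = 10.0000
K_B = (4C+2)/(4C−3) = 42.000/37.000 = 1.1351
τ₀ = 8FD/(πd³) = 8·701·48.0/(π·4.8³) = 269184/347.44 = 774.78 MPa
τ_max = K·τ₀ = 1.1351 × 774.78 = 879.47 MPa

879 MPa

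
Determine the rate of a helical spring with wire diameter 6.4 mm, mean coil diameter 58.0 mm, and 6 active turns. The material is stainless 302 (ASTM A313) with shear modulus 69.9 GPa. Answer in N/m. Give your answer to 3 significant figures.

k = Gd⁴/(8D³N_a) = (69.9×10³ × 6.4⁴) / (8 × 58.0³ × 6)
  = 1.17273e+08 / 9.36538e+06 = 12.522 N/mm = 12522 N/m

12500 N/m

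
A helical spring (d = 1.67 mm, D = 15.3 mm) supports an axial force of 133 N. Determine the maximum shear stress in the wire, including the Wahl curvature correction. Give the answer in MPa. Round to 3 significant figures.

1290 MPa

Spring index C = D/d = 15.3/1.67 = 9.1617
K_W = (4C−1)/(4C−4) + 0.615/C = 35.647/32.647 + 0.0671 = 1.1590
τ₀ = 8FD/(πd³) = 8·133·15.3/(π·1.67³) = 16279.2/14.632 = 1112.6 MPa
τ_max = K·τ₀ = 1.1590 × 1112.6 = 1289.5 MPa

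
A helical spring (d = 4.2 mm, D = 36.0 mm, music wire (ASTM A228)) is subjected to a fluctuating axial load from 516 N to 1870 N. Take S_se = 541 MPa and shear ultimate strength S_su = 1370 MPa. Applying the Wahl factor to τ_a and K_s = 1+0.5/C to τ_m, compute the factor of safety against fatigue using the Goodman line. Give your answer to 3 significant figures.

C = D/d = 36.0/4.2 = 8.5714; K_W = (4C−1)/(4C−4)+0.615/C = 1.1708; K_s = 1+0.5/C = 1.0583
F_a = (F_max−F_min)/2 = 677 N; F_m = (F_max+F_min)/2 = 1193 N
τ_a = K_W·8F_aD/(πd³) = 1.1708 × 837.69 = 980.77 MPa
τ_m = K_s·8F_mD/(πd³) = 1.0583 × 1476.2 = 1562.3 MPa
Goodman: 1/n_f = τ_a/S_se + τ_m/S_su = 980.77/541 + 1562.3/1370 = 1.81289 + 1.14035 = 2.9532
n_f = 1/2.9532 = 0.3386

0.339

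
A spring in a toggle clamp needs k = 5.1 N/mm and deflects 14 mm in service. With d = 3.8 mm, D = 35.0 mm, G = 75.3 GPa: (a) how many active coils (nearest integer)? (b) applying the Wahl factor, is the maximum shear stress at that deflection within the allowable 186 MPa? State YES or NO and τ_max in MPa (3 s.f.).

(a) 9 coils; (b) YES, τ_max = 134 MPa

N_a = Gd⁴/(8D³k) = (75.3×10³)(3.8⁴)/(8·35.0³·5.1) = 8.976 → N_a = 9
Actual rate k = Gd⁴/(8D³·9) = 5.0862 N/mm
Working load F = kδ = 5.0862·14 = 71.207 N
C = 35.0/3.8 = 9.2105; K_W = (4C−1)/(4C−4)+0.615/C = 1.1581
τ_max = K_W·8FD/(πd³) = 1.1581·115.66 = 133.95 MPa
τ_max ≤ 186 MPa → acceptable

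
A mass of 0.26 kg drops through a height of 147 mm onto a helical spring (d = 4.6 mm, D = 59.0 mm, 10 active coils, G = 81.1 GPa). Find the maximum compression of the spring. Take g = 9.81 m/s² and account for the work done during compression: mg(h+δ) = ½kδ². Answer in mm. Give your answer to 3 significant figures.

k = Gd⁴/(8D³N_a) = (81.1×10³)(4.6⁴)/(8·59.0³·10) = 2.2101 N/mm
W = mg = 0.26 × 9.81 = 2.5506 N
½kδ² − Wδ − Wh = 0 → δ = (W + √(W² + 2kWh))/k
δ = (2.5506 + √(6.5056 + 1657.28))/2.2101 = (2.5506 + 40.79)/2.2101 = 19.61 mm

19.6 mm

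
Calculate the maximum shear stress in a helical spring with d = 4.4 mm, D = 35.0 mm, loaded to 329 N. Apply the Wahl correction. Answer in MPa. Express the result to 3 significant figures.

Spring index C = D/d = 35.0/4.4 = 7.9545
K_W = (4C−1)/(4C−4) + 0.615/C = 30.818/27.818 + 0.0773 = 1.1852
τ₀ = 8FD/(πd³) = 8·329·35.0/(π·4.4³) = 92120/267.61 = 344.23 MPa
τ_max = K·τ₀ = 1.1852 × 344.23 = 407.96 MPa

408 MPa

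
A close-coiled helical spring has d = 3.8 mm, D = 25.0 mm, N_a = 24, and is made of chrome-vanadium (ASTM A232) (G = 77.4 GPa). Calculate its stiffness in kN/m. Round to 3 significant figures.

5.38 kN/m

k = Gd⁴/(8D³N_a) = (77.4×10³ × 3.8⁴) / (8 × 25.0³ × 24)
  = 1.6139e+07 / 3e+06 = 5.3797 N/mm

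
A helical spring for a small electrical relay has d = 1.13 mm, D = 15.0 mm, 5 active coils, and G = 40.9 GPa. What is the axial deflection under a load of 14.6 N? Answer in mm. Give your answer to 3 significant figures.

k = Gd⁴/(8D³N_a) = (40.9×10³)(1.13⁴)/(8·15.0³·5) = 0.49397 N/mm
δ = F/k = 14.6 / 0.49397 = 29.556 mm

29.6 mm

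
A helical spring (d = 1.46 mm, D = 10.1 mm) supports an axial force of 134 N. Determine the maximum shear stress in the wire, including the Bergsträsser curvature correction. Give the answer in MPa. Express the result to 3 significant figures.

1330 MPa

Spring index C = D/d = 10.1/1.46 = 6.9178
K_B = (4C+2)/(4C−3) = 29.671/24.671 = 1.2027
τ₀ = 8FD/(πd³) = 8·134·10.1/(π·1.46³) = 10827.2/9.7771 = 1107.4 MPa
τ_max = K·τ₀ = 1.2027 × 1107.4 = 1331.8 MPa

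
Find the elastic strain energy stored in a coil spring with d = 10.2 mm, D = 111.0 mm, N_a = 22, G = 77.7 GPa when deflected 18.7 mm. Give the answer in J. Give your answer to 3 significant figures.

k = Gd⁴/(8D³N_a) = (77.7×10³)(10.2⁴)/(8·111.0³·22) = 3.4941 N/mm
U = ½kδ² = 0.5 × 3.4941 × 18.7² = 610.93 N·mm = 0.61093 J

0.611 J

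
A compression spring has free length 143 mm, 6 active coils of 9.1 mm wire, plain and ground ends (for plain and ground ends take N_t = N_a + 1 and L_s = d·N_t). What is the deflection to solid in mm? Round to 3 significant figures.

79.3 mm

N_t = 7; L_s = 9.1·7 = 63.7 mm
δ_solid = L₀ − L_s = 143 − 63.7 = 79.3 mm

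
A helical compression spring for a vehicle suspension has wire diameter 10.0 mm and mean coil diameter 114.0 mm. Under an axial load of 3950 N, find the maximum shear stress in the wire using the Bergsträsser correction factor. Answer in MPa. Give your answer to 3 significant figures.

Spring index C = D/d = 114.0/10.0 = 11.4000
K_B = (4C+2)/(4C−3) = 47.600/42.600 = 1.1174
τ₀ = 8FD/(πd³) = 8·3950·114.0/(π·10.0³) = 3.6024e+06/3141.6 = 1146.7 MPa
τ_max = K·τ₀ = 1.1174 × 1146.7 = 1281.3 MPa

1280 MPa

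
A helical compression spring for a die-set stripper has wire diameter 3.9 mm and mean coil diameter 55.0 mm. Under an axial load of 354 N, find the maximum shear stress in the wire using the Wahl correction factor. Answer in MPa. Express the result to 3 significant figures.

920 MPa

Spring index C = D/d = 55.0/3.9 = 14.1026
K_W = (4C−1)/(4C−4) + 0.615/C = 55.410/52.410 + 0.0436 = 1.1008
τ₀ = 8FD/(πd³) = 8·354·55.0/(π·3.9³) = 155760/186.36 = 835.82 MPa
τ_max = K·τ₀ = 1.1008 × 835.82 = 920.11 MPa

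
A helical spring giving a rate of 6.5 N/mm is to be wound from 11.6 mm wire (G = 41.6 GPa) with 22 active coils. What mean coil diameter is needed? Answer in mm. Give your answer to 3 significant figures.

87.0 mm

D = (Gd⁴/(8N_a·k))^(1/3) = (41.6×10³·11.6⁴/(8·22·6.5))^(1/3)
  = (658414)^(1/3) = 86.9961 mm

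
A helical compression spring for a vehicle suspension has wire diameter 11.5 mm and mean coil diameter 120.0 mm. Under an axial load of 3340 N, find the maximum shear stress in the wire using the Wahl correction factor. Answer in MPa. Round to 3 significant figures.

Spring index C = D/d = 120.0/11.5 = 10.4348
K_W = (4C−1)/(4C−4) + 0.615/C = 40.739/37.739 + 0.0589 = 1.1384
τ₀ = 8FD/(πd³) = 8·3340·120.0/(π·11.5³) = 3.2064e+06/4778 = 671.08 MPa
τ_max = K·τ₀ = 1.1384 × 671.08 = 763.98 MPa

764 MPa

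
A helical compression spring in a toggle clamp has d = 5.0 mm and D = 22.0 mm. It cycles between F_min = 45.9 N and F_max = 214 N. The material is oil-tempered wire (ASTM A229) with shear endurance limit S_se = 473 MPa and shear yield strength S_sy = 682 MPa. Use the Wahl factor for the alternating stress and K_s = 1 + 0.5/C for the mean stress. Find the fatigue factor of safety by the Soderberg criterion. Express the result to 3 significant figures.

4.92

C = D/d = 22.0/5.0 = 4.4000; K_W = (4C−1)/(4C−4)+0.615/C = 1.3604; K_s = 1+0.5/C = 1.1136
F_a = (F_max−F_min)/2 = 84.05 N; F_m = (F_max+F_min)/2 = 129.95 N
τ_a = K_W·8F_aD/(πd³) = 1.3604 × 37.67 = 51.244 MPa
τ_m = K_s·8F_mD/(πd³) = 1.1136 × 58.241 = 64.859 MPa
Soderberg: 1/n_f = τ_a/S_se + τ_m/S_sy = 51.244/473 + 64.859/682 = 0.10834 + 0.09510 = 0.20344
n_f = 1/0.20344 = 4.915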